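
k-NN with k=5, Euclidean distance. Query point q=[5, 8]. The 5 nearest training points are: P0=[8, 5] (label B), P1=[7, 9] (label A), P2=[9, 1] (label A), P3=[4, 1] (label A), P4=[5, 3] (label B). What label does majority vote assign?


d(q,P0) = 4.2426  (label B)
d(q,P1) = 2.2361  (label A)
d(q,P2) = 8.0623  (label A)
d(q,P3) = 7.0711  (label A)
d(q,P4) = 5.0  (label B)
Votes: A=3, B=2
Majority → A

A


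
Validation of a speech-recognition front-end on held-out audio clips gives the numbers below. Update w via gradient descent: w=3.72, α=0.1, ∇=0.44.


w_new = w - α·∇
= 3.72 - 0.1·0.44
= 3.72 - 0.044
= 3.676

3.676


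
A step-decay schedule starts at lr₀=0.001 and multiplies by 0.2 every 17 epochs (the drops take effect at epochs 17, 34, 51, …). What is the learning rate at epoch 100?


n_drops = ⌊100/17⌋ = 5
lr = 0.001·0.2^5 = 0.001·0.00032 = 0.00000032

0.00000032


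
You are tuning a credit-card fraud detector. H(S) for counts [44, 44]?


Probabilities: [44/88, 44/88] ≈ [0.5, 0.5]
H = -((44/88)·log₂(44/88) + (44/88)·log₂(44/88))
  = 1.0 bits

1.0 bits


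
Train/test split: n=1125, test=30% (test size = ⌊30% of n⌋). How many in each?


Test = ⌊1125·30/100⌋ = 337
Train = 1125 - 337 = 788

Train: 788, Test: 337


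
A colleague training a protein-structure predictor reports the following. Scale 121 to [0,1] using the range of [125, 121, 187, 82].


min=82, max=187
(121-82)/(187-82) = 39/105 = 0.3714

0.3714


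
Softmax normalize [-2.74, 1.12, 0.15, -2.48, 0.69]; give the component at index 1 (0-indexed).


Exponentials: e^-2.74=0.0646, e^1.12=3.0649, e^0.15=1.1618, e^-2.48=0.0837, e^0.69=1.9937
Sum = 6.3687
Softmax = [0.0101, 0.4812, 0.1824, 0.0131, 0.313]
p[1] = 3.0649/6.3687 = 0.4812

0.4812


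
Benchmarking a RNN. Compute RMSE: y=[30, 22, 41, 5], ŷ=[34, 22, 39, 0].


MSE = 45/4 = 11.25
RMSE = √(45/4) = 3.3541

3.3541


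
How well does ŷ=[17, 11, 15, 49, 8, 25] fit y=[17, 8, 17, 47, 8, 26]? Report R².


ȳ = 20.5
SS_res = Σ(y-ŷ)² = 18
SS_tot = Σ(y-ȳ)² = 1069.5
R² = 1 - SS_res/SS_tot = 1 - 0.0168 = 0.9832

0.9832


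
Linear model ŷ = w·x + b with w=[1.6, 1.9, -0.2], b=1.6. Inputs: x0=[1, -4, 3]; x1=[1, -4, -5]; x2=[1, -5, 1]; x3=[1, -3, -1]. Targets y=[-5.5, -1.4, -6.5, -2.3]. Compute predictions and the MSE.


ŷ0 = (1.6)·(1) + (1.9)·(-4) + (-0.2)·(3) + 1.6 = -5.0
ŷ1 = (1.6)·(1) + (1.9)·(-4) + (-0.2)·(-5) + 1.6 = -3.4
ŷ2 = (1.6)·(1) + (1.9)·(-5) + (-0.2)·(1) + 1.6 = -6.5
ŷ3 = (1.6)·(1) + (1.9)·(-3) + (-0.2)·(-1) + 1.6 = -2.3
errors² = [0.25, 4.0, 0.0, 0.0]
MSE = 4.2500/4 = 1.0625

1.0625


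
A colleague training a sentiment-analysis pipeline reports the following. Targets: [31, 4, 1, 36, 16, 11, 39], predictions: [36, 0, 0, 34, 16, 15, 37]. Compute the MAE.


Absolute errors: |31-36|=5, |4-0|=4, |1-0|=1, |36-34|=2, |16-16|=0, |11-15|=4, |39-37|=2
Sum = 18
MAE = 18/7 = 18/7

18/7


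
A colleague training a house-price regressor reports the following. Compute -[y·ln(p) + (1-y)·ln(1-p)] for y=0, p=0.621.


BCE = -[y·ln(p) + (1-y)·ln(1-p)]
= -0 - 1·ln(1-0.621)
= -ln(0.379) = 0.9702

0.9702


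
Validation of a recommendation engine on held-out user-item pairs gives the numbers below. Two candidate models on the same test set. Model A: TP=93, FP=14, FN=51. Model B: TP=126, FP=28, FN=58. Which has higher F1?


Model A: P=93/107=0.8692, R=93/144=0.6458, F1=2PR/(P+R)=2TP/(2TP+FP+FN)=186/251=0.741
Model B: P=126/154=0.8182, R=126/184=0.6848, F1=2PR/(P+R)=2TP/(2TP+FP+FN)=252/338=0.7456
0.741 < 0.7456 → Model B

Model B


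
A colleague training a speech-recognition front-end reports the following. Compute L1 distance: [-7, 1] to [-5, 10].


d = |-7+ 5| + |1-10|
  = 2 + 9
  = 11

11


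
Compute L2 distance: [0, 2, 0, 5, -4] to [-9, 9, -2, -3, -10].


d = √((0+ 9)² + (2-9)² + (0+ 2)² + (5+ 3)² + (-4+ 10)²)
  = √(81 + 49 + 4 + 64 + 36)
  = √234 = 15.2971

15.2971


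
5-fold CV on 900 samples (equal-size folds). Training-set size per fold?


Fold size = 900/5 = 180
Training per fold = 900 - 180 = 720

720


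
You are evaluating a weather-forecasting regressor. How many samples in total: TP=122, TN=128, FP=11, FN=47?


Total = TP + TN + FP + FN
= 122 + 128 + 11 + 47
= 308
(Predicted positive: 133, predicted negative: 175)

308


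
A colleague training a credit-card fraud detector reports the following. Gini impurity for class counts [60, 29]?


Probabilities: [60/89, 29/89] ≈ [0.6742, 0.3258]
Σpᵢ² = (3600 + 841)/89² = 4441/7921
Gini = 1 - Σpᵢ² = 1 - 4441/7921 = 0.4393

0.4393


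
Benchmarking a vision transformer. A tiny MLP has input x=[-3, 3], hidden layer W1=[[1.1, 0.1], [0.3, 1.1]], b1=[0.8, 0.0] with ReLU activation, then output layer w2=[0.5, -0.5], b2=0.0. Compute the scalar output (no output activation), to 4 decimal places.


z1[0] = (1.1)·(-3) + (0.1)·(3) + 0.8 = -2.2
z1[1] = (0.3)·(-3) + (1.1)·(3) + 0.0 = 2.4
h = ReLU(z1) = [0.0, 2.4]
output = (0.5)·(0.0) + (-0.5)·(2.4) + 0.0 = -1.2

-1.2


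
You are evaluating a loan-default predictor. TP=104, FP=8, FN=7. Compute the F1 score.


Precision = 104/112 = 0.9286
Recall = 104/111 = 0.9369
F1 = 2·P·R/(P+R) = 2·TP/(2·TP+FP+FN) = 208/(208+8+7) = 208/223 = 0.9327

0.9327


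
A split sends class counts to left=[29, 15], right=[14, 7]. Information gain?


Parent = [43, 22], H_parent = 0.9233
H_left = 0.9257 (n=44), H_right = 0.9183 (n=21)
H_children = (44/65)·0.9257 + (21/65)·0.9183 = 0.9233
IG = 0.9233 - 0.9233 = 0.0

0.0


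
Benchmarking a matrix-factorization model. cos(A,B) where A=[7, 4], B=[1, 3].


A·B = 7·1 + 4·3 = 19
‖A‖ = √65 = 8.0623, ‖B‖ = √10 = 3.1623
cos = 19/(√65·√10) = 19/√650 = 0.7452

0.7452


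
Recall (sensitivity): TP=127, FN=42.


Recall = TP/(TP+FN)
= 127/(127+42)
= 127/169 = 75.15%

75.15%


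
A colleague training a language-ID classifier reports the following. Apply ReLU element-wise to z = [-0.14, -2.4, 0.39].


ReLU(-0.14) = max(0, -0.14) = 0.0
ReLU(-2.4) = max(0, -2.4) = 0.0
ReLU(0.39) = max(0, 0.39) = 0.39
result = [0.0, 0.0, 0.39]

[0.0, 0.0, 0.39]


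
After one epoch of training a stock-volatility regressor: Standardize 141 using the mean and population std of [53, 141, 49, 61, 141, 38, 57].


μ = 77.1429, σ = 40.9335
z = (141 - 77.1429)/40.9335 = 1.56

1.56


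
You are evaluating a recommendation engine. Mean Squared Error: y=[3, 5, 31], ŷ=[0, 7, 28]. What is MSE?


Squared errors: (3-0)²=9, (5-7)²=4, (31-28)²=9
Sum = 22
MSE = 22/3 = 22/3

22/3


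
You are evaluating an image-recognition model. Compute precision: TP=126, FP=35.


Precision = TP/(TP+FP)
= 126/(126+35)
= 126/161 = 78.26%

78.26%


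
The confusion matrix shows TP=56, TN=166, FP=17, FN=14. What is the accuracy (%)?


Accuracy = (TP+TN)/(TP+TN+FP+FN)
= (56+166)/(253)
= 222/253 = 87.75%

87.75%


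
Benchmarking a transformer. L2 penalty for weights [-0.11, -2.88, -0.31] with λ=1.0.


‖w‖₂² = (-0.11)² + (-2.88)² + (-0.31)²
     = 0.0121 + 8.2944 + 0.0961
     = 8.4026
λ·‖w‖₂² = 1.0·8.4026 = 8.4026

8.4026


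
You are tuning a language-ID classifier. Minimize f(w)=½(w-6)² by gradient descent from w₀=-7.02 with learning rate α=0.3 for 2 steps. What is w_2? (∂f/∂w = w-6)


step 1: grad = -7.02-6 = -13.02; w = -7.02 - 0.3·(-13.02) = -3.114
step 2: grad = -3.114-6 = -9.114; w = -3.114 - 0.3·(-9.114) = -0.3798

-0.3798


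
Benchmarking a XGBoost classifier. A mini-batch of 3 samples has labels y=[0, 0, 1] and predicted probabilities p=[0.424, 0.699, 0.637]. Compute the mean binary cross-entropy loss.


L[0] = -ln(1-0.424) = -ln(0.576) = 0.5516
L[1] = -ln(1-0.699) = -ln(0.301) = 1.2006
L[2] = -ln(0.637) = 0.451
mean = (0.5516 + 1.2006 + 0.451)/3 = 0.7344

0.7344


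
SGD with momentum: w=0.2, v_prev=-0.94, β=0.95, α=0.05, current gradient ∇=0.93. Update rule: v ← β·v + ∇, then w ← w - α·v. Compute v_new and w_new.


v_new = 0.95·-0.94 + 0.93 = -0.893 + 0.93 = 0.037
w_new = 0.2 - 0.05·0.037 = 0.2 - 0.00185 = 0.19815

v_new=0.037, w_new=0.19815


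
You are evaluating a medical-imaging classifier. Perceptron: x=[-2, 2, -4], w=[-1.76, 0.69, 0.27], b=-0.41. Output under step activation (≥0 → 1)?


z = (-2)·(-1.76) + (2)·(0.69) + (-4)·(0.27) - 0.41
  = 3.41
step(z) = 1 (z≥0)

1


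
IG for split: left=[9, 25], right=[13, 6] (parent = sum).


Parent = [22, 31], H_parent = 0.9791
H_left = 0.8338 (n=34), H_right = 0.8997 (n=19)
H_children = (34/53)·0.8338 + (19/53)·0.8997 = 0.8574
IG = 0.9791 - 0.8574 = 0.1217

0.1217


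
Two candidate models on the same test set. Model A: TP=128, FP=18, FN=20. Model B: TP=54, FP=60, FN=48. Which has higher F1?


Model A: P=128/146=0.8767, R=128/148=0.8649, F1=2PR/(P+R)=2TP/(2TP+FP+FN)=256/294=0.8707
Model B: P=54/114=0.4737, R=54/102=0.5294, F1=2PR/(P+R)=2TP/(2TP+FP+FN)=108/216=0.5
0.8707 > 0.5 → Model A

Model A


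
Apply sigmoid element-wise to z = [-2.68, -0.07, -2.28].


σ(-2.68) = 1/(1+e^2.68) = 0.0642
σ(-0.07) = 1/(1+e^0.07) = 0.4825
σ(-2.28) = 1/(1+e^2.28) = 0.0928
result = [0.0642, 0.4825, 0.0928]

[0.0642, 0.4825, 0.0928]


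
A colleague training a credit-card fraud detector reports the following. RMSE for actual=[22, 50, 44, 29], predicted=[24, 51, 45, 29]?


MSE = 6/4 = 1.5
RMSE = √(6/4) = 1.2247

1.2247


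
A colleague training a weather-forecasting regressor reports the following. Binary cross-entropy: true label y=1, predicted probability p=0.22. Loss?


BCE = -[y·ln(p) + (1-y)·ln(1-p)]
= -1·ln(0.22) - 0
= -ln(0.22) = 1.5141

1.5141


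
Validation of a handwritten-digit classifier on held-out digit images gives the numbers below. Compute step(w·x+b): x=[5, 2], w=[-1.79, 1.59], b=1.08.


z = (5)·(-1.79) + (2)·(1.59) + 1.08
  = -4.69
step(z) = 0 (z<0)

0


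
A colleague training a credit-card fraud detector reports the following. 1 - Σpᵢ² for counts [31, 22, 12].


Probabilities: [31/65, 22/65, 12/65] ≈ [0.4769, 0.3385, 0.1846]
Σpᵢ² = (961 + 484 + 144)/65² = 1589/4225
Gini = 1 - Σpᵢ² = 1 - 1589/4225 = 0.6239

0.6239


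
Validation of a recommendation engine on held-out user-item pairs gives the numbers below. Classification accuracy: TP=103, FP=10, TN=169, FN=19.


Accuracy = (TP+TN)/(TP+TN+FP+FN)
= (103+169)/(301)
= 272/301 = 90.37%

90.37%


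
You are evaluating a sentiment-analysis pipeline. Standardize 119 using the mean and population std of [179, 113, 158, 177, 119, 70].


μ = 136, σ = 39.1323
z = (119 - 136)/39.1323 = -0.4344

-0.4344


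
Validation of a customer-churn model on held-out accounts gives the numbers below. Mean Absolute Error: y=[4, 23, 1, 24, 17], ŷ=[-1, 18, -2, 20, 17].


Absolute errors: |4+ 1|=5, |23-18|=5, |1+ 2|=3, |24-20|=4, |17-17|=0
Sum = 17
MAE = 17/5 = 17/5

17/5


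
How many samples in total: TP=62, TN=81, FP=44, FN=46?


Total = TP + TN + FP + FN
= 62 + 81 + 44 + 46
= 233
(Predicted positive: 106, predicted negative: 127)

233


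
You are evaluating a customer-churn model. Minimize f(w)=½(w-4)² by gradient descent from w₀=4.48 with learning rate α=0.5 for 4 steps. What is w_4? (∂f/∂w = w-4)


step 1: grad = 4.48-4 = 0.48; w = 4.48 - 0.5·(0.48) = 4.24
step 2: grad = 4.24-4 = 0.24; w = 4.24 - 0.5·(0.24) = 4.12
step 3: grad = 4.12-4 = 0.12; w = 4.12 - 0.5·(0.12) = 4.06
step 4: grad = 4.06-4 = 0.06; w = 4.06 - 0.5·(0.06) = 4.03

4.03


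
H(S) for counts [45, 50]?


Probabilities: [45/95, 50/95] ≈ [0.4737, 0.5263]
H = -((45/95)·log₂(45/95) + (50/95)·log₂(50/95))
  = 0.998 bits

0.998 bits


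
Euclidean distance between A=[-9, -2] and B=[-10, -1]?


d = √((-9+ 10)² + (-2+ 1)²)
  = √(1 + 1)
  = √2 = 1.4142

1.4142


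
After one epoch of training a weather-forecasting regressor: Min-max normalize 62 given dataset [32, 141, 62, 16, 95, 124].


min=16, max=141
(62-16)/(141-16) = 46/125 = 0.368

0.368


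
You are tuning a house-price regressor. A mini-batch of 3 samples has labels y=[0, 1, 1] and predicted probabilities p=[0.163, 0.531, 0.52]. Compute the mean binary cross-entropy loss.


L[0] = -ln(1-0.163) = -ln(0.837) = 0.1779
L[1] = -ln(0.531) = 0.633
L[2] = -ln(0.52) = 0.6539
mean = (0.1779 + 0.633 + 0.6539)/3 = 0.4883

0.4883


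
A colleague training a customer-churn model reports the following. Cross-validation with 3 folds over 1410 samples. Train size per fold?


Fold size = 1410/3 = 470
Training per fold = 1410 - 470 = 940

940


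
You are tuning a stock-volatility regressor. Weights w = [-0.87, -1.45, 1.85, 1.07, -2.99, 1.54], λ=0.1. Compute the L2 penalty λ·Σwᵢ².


‖w‖₂² = (-0.87)² + (-1.45)² + (1.85)² + (1.07)² + (-2.99)² + (1.54)²
     = 0.7569 + 2.1025 + 3.4225 + 1.1449 + 8.9401 + 2.3716
     = 18.7385
λ·‖w‖₂² = 0.1·18.7385 = 1.87385

1.87385


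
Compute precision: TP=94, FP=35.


Precision = TP/(TP+FP)
= 94/(94+35)
= 94/129 = 72.87%

72.87%


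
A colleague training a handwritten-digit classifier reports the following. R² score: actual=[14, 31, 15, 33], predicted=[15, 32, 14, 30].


ȳ = 23.25
SS_res = Σ(y-ŷ)² = 12
SS_tot = Σ(y-ȳ)² = 308.75
R² = 1 - SS_res/SS_tot = 1 - 0.0389 = 0.9611

0.9611


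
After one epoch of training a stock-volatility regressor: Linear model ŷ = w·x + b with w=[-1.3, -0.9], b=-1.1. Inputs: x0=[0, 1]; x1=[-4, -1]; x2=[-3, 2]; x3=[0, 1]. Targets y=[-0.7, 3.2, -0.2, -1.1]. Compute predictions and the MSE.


ŷ0 = (-1.3)·(0) + (-0.9)·(1) - 1.1 = -2.0
ŷ1 = (-1.3)·(-4) + (-0.9)·(-1) - 1.1 = 5.0
ŷ2 = (-1.3)·(-3) + (-0.9)·(2) - 1.1 = 1.0
ŷ3 = (-1.3)·(0) + (-0.9)·(1) - 1.1 = -2.0
errors² = [1.69, 3.24, 1.44, 0.81]
MSE = 7.1800/4 = 1.795

1.795


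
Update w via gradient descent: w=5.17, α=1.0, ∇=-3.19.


w_new = w - α·∇
= 5.17 - 1.0·-3.19
= 5.17 + 3.19
= 8.36

8.36


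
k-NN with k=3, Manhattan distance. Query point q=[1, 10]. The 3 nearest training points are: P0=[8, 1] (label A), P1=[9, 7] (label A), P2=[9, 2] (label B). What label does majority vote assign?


d(q,P0) = 16  (label A)
d(q,P1) = 11  (label A)
d(q,P2) = 16  (label B)
Votes: A=2, B=1
Majority → A

A


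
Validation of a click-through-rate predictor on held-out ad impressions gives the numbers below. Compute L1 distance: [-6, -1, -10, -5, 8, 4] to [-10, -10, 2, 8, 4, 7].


d = |-6+ 10| + |-1+ 10| + |-10-2| + |-5-8| + |8-4| + |4-7|
  = 4 + 9 + 12 + 13 + 4 + 3
  = 45

45


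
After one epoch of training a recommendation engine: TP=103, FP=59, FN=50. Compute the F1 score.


Precision = 103/162 = 0.6358
Recall = 103/153 = 0.6732
F1 = 2·P·R/(P+R) = 2·TP/(2·TP+FP+FN) = 206/(206+59+50) = 206/315 = 0.654

0.654


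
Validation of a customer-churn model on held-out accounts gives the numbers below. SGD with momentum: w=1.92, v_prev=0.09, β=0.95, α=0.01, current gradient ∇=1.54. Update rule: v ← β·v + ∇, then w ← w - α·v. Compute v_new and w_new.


v_new = 0.95·0.09 + 1.54 = 0.0855 + 1.54 = 1.6255
w_new = 1.92 - 0.01·1.6255 = 1.92 - 0.016255 = 1.903745

v_new=1.6255, w_new=1.903745


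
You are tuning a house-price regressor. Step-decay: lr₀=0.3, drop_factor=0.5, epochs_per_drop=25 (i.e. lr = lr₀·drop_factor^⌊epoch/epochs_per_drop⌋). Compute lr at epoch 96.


n_drops = ⌊96/25⌋ = 3
lr = 0.3·0.5^3 = 0.3·0.125 = 0.0375

0.0375


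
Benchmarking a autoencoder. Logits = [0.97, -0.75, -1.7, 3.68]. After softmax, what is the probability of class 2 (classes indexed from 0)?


Exponentials: e^0.97=2.6379, e^-0.75=0.4724, e^-1.7=0.1827, e^3.68=39.6464
Sum = 42.9394
Softmax = [0.0614, 0.011, 0.0043, 0.9233]
p[2] = 0.1827/42.9394 = 0.0043

0.0043


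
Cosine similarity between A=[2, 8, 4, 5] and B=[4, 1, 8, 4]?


A·B = 2·4 + 8·1 + 4·8 + 5·4 = 68
‖A‖ = √109 = 10.4403, ‖B‖ = √97 = 9.8489
cos = 68/(√109·√97) = 68/√10573 = 0.6613

0.6613


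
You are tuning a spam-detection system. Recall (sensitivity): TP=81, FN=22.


Recall = TP/(TP+FN)
= 81/(81+22)
= 81/103 = 78.64%

78.64%


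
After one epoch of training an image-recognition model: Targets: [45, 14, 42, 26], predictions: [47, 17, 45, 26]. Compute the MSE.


Squared errors: (45-47)²=4, (14-17)²=9, (42-45)²=9, (26-26)²=0
Sum = 22
MSE = 22/4 = 11/2

11/2


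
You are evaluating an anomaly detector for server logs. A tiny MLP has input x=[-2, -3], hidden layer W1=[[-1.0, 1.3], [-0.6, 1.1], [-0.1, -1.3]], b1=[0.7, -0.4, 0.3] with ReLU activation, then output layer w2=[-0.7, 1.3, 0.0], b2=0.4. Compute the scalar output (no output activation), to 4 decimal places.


z1[0] = (-1.0)·(-2) + (1.3)·(-3) + 0.7 = -1.2
z1[1] = (-0.6)·(-2) + (1.1)·(-3) - 0.4 = -2.5
z1[2] = (-0.1)·(-2) + (-1.3)·(-3) + 0.3 = 4.4
h = ReLU(z1) = [0.0, 0.0, 4.4]
output = (-0.7)·(0.0) + (1.3)·(0.0) + (0.0)·(4.4) + 0.4 = 0.4

0.4


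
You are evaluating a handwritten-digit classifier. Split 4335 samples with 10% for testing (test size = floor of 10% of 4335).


Test = ⌊4335·10/100⌋ = 433
Train = 4335 - 433 = 3902

Train: 3902, Test: 433


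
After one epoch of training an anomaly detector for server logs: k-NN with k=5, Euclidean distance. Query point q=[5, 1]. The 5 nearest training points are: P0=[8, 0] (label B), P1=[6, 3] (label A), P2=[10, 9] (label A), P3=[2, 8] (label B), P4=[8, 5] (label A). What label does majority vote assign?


d(q,P0) = 3.1623  (label B)
d(q,P1) = 2.2361  (label A)
d(q,P2) = 9.434  (label A)
d(q,P3) = 7.6158  (label B)
d(q,P4) = 5.0  (label A)
Votes: A=3, B=2
Majority → A

A


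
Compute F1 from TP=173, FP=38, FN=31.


Precision = 173/211 = 0.8199
Recall = 173/204 = 0.848
F1 = 2·P·R/(P+R) = 2·TP/(2·TP+FP+FN) = 346/(346+38+31) = 346/415 = 0.8337

0.8337


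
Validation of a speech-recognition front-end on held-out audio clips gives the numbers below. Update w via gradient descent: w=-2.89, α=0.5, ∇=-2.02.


w_new = w - α·∇
= -2.89 - 0.5·-2.02
= -2.89 + 1.01
= -1.88

-1.88


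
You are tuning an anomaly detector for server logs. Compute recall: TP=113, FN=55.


Recall = TP/(TP+FN)
= 113/(113+55)
= 113/168 = 67.26%

67.26%


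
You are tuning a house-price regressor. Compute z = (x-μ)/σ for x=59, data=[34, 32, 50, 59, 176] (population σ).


μ = 70.2, σ = 53.8457
z = (59 - 70.2)/53.8457 = -0.208

-0.208


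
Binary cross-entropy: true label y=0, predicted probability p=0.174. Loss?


BCE = -[y·ln(p) + (1-y)·ln(1-p)]
= -0 - 1·ln(1-0.174)
= -ln(0.826) = 0.1912

0.1912


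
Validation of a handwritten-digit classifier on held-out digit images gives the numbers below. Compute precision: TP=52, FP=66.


Precision = TP/(TP+FP)
= 52/(52+66)
= 52/118 = 44.07%

44.07%


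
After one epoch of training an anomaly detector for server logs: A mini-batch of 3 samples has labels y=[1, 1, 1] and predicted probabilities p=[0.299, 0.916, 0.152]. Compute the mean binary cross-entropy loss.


L[0] = -ln(0.299) = 1.2073
L[1] = -ln(0.916) = 0.0877
L[2] = -ln(0.152) = 1.8839
mean = (1.2073 + 0.0877 + 1.8839)/3 = 1.0596

1.0596


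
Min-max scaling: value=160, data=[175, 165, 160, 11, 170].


min=11, max=175
(160-11)/(175-11) = 149/164 = 0.9085

0.9085


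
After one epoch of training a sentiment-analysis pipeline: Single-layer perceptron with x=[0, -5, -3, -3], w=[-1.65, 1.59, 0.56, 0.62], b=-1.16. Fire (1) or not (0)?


z = (0)·(-1.65) + (-5)·(1.59) + (-3)·(0.56) + (-3)·(0.62) - 1.16
  = -12.65
step(z) = 0 (z<0)

0


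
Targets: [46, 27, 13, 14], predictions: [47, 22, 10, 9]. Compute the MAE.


Absolute errors: |46-47|=1, |27-22|=5, |13-10|=3, |14-9|=5
Sum = 14
MAE = 14/4 = 7/2

7/2


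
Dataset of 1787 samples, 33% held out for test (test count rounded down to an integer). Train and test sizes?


Test = ⌊1787·33/100⌋ = 589
Train = 1787 - 589 = 1198

Train: 1198, Test: 589


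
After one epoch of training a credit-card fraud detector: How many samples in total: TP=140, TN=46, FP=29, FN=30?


Total = TP + TN + FP + FN
= 140 + 46 + 29 + 30
= 245
(Predicted positive: 169, predicted negative: 76)

245


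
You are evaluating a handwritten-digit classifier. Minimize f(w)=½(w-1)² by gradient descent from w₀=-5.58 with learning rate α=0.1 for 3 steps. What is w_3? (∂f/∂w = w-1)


step 1: grad = -5.58-1 = -6.58; w = -5.58 - 0.1·(-6.58) = -4.922
step 2: grad = -4.922-1 = -5.922; w = -4.922 - 0.1·(-5.922) = -4.3298
step 3: grad = -4.3298-1 = -5.3298; w = -4.3298 - 0.1·(-5.3298) = -3.79682

-3.79682


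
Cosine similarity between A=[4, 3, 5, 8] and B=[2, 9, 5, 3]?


A·B = 4·2 + 3·9 + 5·5 + 8·3 = 84
‖A‖ = √114 = 10.6771, ‖B‖ = √119 = 10.9087
cos = 84/(√114·√119) = 84/√13566 = 0.7212

0.7212


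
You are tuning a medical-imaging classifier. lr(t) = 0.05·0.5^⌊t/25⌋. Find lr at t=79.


n_drops = ⌊79/25⌋ = 3
lr = 0.05·0.5^3 = 0.05·0.125 = 0.00625

0.00625


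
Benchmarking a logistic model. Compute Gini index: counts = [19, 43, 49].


Probabilities: [19/111, 43/111, 49/111] ≈ [0.1712, 0.3874, 0.4414]
Σpᵢ² = (361 + 1849 + 2401)/111² = 4611/12321
Gini = 1 - Σpᵢ² = 1 - 4611/12321 = 0.6258

0.6258


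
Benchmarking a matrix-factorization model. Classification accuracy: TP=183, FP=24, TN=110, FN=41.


Accuracy = (TP+TN)/(TP+TN+FP+FN)
= (183+110)/(358)
= 293/358 = 81.84%

81.84%


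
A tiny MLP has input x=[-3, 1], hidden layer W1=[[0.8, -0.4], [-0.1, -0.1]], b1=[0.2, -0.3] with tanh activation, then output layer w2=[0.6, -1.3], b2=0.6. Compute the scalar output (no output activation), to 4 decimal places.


z1[0] = (0.8)·(-3) + (-0.4)·(1) + 0.2 = -2.6
z1[1] = (-0.1)·(-3) + (-0.1)·(1) - 0.3 = -0.1
h = tanh(z1) = [-0.989, -0.0997]
output = (0.6)·(-0.989) + (-1.3)·(-0.0997) + 0.6 = 0.1362

0.1362


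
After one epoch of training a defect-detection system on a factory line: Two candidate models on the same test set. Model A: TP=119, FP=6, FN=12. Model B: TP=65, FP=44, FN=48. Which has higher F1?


Model A: P=119/125=0.952, R=119/131=0.9084, F1=2PR/(P+R)=2TP/(2TP+FP+FN)=238/256=0.9297
Model B: P=65/109=0.5963, R=65/113=0.5752, F1=2PR/(P+R)=2TP/(2TP+FP+FN)=130/222=0.5856
0.9297 > 0.5856 → Model A

Model A


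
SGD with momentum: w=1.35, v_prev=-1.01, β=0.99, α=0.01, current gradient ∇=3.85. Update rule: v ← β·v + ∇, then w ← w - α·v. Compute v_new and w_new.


v_new = 0.99·-1.01 + 3.85 = -0.9999 + 3.85 = 2.8501
w_new = 1.35 - 0.01·2.8501 = 1.35 - 0.028501 = 1.321499

v_new=2.8501, w_new=1.321499


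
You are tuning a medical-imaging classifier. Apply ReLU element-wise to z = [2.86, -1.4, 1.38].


ReLU(2.86) = max(0, 2.86) = 2.86
ReLU(-1.4) = max(0, -1.4) = 0.0
ReLU(1.38) = max(0, 1.38) = 1.38
result = [2.86, 0.0, 1.38]

[2.86, 0.0, 1.38]


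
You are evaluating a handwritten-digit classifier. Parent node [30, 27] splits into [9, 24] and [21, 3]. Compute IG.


Parent = [30, 27], H_parent = 0.998
H_left = 0.8454 (n=33), H_right = 0.5436 (n=24)
H_children = (33/57)·0.8454 + (24/57)·0.5436 = 0.7183
IG = 0.998 - 0.7183 = 0.2797

0.2797


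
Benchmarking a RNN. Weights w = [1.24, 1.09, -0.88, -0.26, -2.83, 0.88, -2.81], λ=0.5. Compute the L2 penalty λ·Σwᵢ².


‖w‖₂² = (1.24)² + (1.09)² + (-0.88)² + (-0.26)² + (-2.83)² + (0.88)² + (-2.81)²
     = 1.5376 + 1.1881 + 0.7744 + 0.0676 + 8.0089 + 0.7744 + 7.8961
     = 20.2471
λ·‖w‖₂² = 0.5·20.2471 = 10.12355

10.12355


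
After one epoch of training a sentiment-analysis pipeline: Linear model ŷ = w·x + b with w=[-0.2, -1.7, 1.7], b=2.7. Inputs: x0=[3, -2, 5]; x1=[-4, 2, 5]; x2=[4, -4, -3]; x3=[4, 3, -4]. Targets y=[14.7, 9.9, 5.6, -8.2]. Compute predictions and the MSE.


ŷ0 = (-0.2)·(3) + (-1.7)·(-2) + (1.7)·(5) + 2.7 = 14.0
ŷ1 = (-0.2)·(-4) + (-1.7)·(2) + (1.7)·(5) + 2.7 = 8.6
ŷ2 = (-0.2)·(4) + (-1.7)·(-4) + (1.7)·(-3) + 2.7 = 3.6
ŷ3 = (-0.2)·(4) + (-1.7)·(3) + (1.7)·(-4) + 2.7 = -10.0
errors² = [0.49, 1.69, 4.0, 3.24]
MSE = 9.4200/4 = 2.355

2.355


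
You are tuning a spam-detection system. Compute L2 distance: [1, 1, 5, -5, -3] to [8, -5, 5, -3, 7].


d = √((1-8)² + (1+ 5)² + (5-5)² + (-5+ 3)² + (-3-7)²)
  = √(49 + 36 + 0 + 4 + 100)
  = √189 = 13.7477

13.7477


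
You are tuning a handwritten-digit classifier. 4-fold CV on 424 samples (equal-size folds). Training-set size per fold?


Fold size = 424/4 = 106
Training per fold = 424 - 106 = 318

318


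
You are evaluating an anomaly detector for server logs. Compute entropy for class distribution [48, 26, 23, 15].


Probabilities: [48/112, 26/112, 23/112, 15/112] ≈ [0.4286, 0.2321, 0.2054, 0.1339]
H = -((48/112)·log₂(48/112) + (26/112)·log₂(26/112) + (23/112)·log₂(23/112) + (15/112)·log₂(15/112))
  = 1.8704 bits

1.8704 bits


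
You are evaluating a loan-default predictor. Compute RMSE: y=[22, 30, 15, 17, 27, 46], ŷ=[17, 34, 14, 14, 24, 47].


MSE = 61/6 = 10.1667
RMSE = √(61/6) = 3.1885

3.1885


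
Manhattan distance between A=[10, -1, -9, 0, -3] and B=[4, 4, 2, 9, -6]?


d = |10-4| + |-1-4| + |-9-2| + |0-9| + |-3+ 6|
  = 6 + 5 + 11 + 9 + 3
  = 34

34


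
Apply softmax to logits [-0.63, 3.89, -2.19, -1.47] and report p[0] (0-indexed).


Exponentials: e^-0.63=0.5326, e^3.89=48.9109, e^-2.19=0.1119, e^-1.47=0.2299
Sum = 49.7853
Softmax = [0.0107, 0.9824, 0.0022, 0.0046]
p[0] = 0.5326/49.7853 = 0.0107

0.0107


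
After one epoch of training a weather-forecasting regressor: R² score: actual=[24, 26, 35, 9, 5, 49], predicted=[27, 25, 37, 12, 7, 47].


ȳ = 24.6667
SS_res = Σ(y-ŷ)² = 31
SS_tot = Σ(y-ȳ)² = 1333.33
R² = 1 - SS_res/SS_tot = 1 - 0.0232 = 0.9768

0.9768


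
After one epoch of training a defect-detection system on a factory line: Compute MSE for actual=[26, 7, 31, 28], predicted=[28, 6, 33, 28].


Squared errors: (26-28)²=4, (7-6)²=1, (31-33)²=4, (28-28)²=0
Sum = 9
MSE = 9/4 = 9/4

9/4


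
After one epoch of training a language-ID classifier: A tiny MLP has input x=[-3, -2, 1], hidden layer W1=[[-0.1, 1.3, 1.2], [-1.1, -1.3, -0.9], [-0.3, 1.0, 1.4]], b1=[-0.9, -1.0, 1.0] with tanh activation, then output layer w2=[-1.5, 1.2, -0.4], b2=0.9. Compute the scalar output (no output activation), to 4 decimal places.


z1[0] = (-0.1)·(-3) + (1.3)·(-2) + (1.2)·(1) - 0.9 = -2.0
z1[1] = (-1.1)·(-3) + (-1.3)·(-2) + (-0.9)·(1) - 1.0 = 4.0
z1[2] = (-0.3)·(-3) + (1.0)·(-2) + (1.4)·(1) + 1.0 = 1.3
h = tanh(z1) = [-0.964, 0.9993, 0.8617]
output = (-1.5)·(-0.964) + (1.2)·(0.9993) + (-0.4)·(0.8617) + 0.9 = 3.2005

3.2005


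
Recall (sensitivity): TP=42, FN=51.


Recall = TP/(TP+FN)
= 42/(42+51)
= 42/93 = 45.16%

45.16%


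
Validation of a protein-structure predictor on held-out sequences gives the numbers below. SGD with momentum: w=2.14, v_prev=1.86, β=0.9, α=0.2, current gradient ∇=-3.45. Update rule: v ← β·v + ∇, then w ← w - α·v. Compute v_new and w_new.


v_new = 0.9·1.86 - 3.45 = 1.674 - 3.45 = -1.776
w_new = 2.14 - 0.2·-1.776 = 2.14 + 0.3552 = 2.4952

v_new=-1.776, w_new=2.4952


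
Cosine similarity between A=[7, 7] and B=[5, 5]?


A·B = 7·5 + 7·5 = 70
‖A‖ = √98 = 9.8995, ‖B‖ = √50 = 7.0711
cos = 70/(√98·√50) = 70/√4900 = 1.0

1.0


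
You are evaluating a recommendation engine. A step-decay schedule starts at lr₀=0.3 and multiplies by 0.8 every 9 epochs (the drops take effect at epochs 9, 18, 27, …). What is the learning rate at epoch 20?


n_drops = ⌊20/9⌋ = 2
lr = 0.3·0.8^2 = 0.3·0.64 = 0.192

0.192


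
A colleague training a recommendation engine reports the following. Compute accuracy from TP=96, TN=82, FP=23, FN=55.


Accuracy = (TP+TN)/(TP+TN+FP+FN)
= (96+82)/(256)
= 178/256 = 69.53%

69.53%


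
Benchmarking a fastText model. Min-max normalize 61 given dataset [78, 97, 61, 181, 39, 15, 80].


min=15, max=181
(61-15)/(181-15) = 46/166 = 0.2771

0.2771


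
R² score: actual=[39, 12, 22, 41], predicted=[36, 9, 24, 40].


ȳ = 28.5
SS_res = Σ(y-ŷ)² = 23
SS_tot = Σ(y-ȳ)² = 581
R² = 1 - SS_res/SS_tot = 1 - 0.0396 = 0.9604

0.9604


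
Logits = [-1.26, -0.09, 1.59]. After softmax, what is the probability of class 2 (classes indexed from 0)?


Exponentials: e^-1.26=0.2837, e^-0.09=0.9139, e^1.59=4.9037
Sum = 6.1013
Softmax = [0.0465, 0.1498, 0.8037]
p[2] = 4.9037/6.1013 = 0.8037

0.8037


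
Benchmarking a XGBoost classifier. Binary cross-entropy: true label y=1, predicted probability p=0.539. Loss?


BCE = -[y·ln(p) + (1-y)·ln(1-p)]
= -1·ln(0.539) - 0
= -ln(0.539) = 0.618

0.618


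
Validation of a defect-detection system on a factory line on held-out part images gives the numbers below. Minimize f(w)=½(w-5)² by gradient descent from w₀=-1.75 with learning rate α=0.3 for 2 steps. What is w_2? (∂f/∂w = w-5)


step 1: grad = -1.75-5 = -6.75; w = -1.75 - 0.3·(-6.75) = 0.275
step 2: grad = 0.275-5 = -4.725; w = 0.275 - 0.3·(-4.725) = 1.6925

1.6925


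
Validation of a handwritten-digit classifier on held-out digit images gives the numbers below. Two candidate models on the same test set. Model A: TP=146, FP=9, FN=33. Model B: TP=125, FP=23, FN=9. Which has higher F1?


Model A: P=146/155=0.9419, R=146/179=0.8156, F1=2PR/(P+R)=2TP/(2TP+FP+FN)=292/334=0.8743
Model B: P=125/148=0.8446, R=125/134=0.9328, F1=2PR/(P+R)=2TP/(2TP+FP+FN)=250/282=0.8865
0.8743 < 0.8865 → Model B

Model B


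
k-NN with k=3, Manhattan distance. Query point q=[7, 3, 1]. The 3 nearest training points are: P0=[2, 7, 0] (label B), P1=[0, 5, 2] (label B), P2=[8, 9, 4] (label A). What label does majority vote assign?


d(q,P0) = 10  (label B)
d(q,P1) = 10  (label B)
d(q,P2) = 10  (label A)
Votes: A=1, B=2
Majority → B

B


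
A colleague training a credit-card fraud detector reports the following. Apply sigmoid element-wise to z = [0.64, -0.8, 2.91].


σ(0.64) = 1/(1+e^-0.64) = 0.6548
σ(-0.8) = 1/(1+e^0.8) = 0.31
σ(2.91) = 1/(1+e^-2.91) = 0.9483
result = [0.6548, 0.31, 0.9483]

[0.6548, 0.31, 0.9483]


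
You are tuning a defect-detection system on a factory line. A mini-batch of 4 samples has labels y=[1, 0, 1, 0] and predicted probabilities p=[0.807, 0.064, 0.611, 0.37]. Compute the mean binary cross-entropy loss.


L[0] = -ln(0.807) = 0.2144
L[1] = -ln(1-0.064) = -ln(0.936) = 0.0661
L[2] = -ln(0.611) = 0.4927
L[3] = -ln(1-0.37) = -ln(0.63) = 0.462
mean = (0.2144 + 0.0661 + 0.4927 + 0.462)/4 = 0.3088

0.3088


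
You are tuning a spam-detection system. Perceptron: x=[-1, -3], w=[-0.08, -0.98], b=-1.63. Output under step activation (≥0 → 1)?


z = (-1)·(-0.08) + (-3)·(-0.98) - 1.63
  = 1.39
step(z) = 1 (z≥0)

1


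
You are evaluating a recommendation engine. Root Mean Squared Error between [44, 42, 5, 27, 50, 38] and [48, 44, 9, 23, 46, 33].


MSE = 93/6 = 15.5
RMSE = √(93/6) = 3.937

3.937


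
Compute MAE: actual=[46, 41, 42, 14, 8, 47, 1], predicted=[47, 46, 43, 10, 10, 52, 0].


Absolute errors: |46-47|=1, |41-46|=5, |42-43|=1, |14-10|=4, |8-10|=2, |47-52|=5, |1-0|=1
Sum = 19
MAE = 19/7 = 19/7

19/7


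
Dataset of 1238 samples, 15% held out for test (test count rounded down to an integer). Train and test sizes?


Test = ⌊1238·15/100⌋ = 185
Train = 1238 - 185 = 1053

Train: 1053, Test: 185


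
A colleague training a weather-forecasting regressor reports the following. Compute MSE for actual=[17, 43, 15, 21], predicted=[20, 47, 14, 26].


Squared errors: (17-20)²=9, (43-47)²=16, (15-14)²=1, (21-26)²=25
Sum = 51
MSE = 51/4 = 51/4

51/4


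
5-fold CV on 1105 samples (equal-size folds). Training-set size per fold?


Fold size = 1105/5 = 221
Training per fold = 1105 - 221 = 884

884


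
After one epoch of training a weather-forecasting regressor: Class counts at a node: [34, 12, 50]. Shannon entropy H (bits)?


Probabilities: [34/96, 12/96, 50/96] ≈ [0.3542, 0.125, 0.5208]
H = -((34/96)·log₂(34/96) + (12/96)·log₂(12/96) + (50/96)·log₂(50/96))
  = 1.3955 bits

1.3955 bits


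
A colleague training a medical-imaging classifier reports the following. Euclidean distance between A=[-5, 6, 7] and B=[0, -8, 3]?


d = √((-5-0)² + (6+ 8)² + (7-3)²)
  = √(25 + 196 + 16)
  = √237 = 15.3948

15.3948


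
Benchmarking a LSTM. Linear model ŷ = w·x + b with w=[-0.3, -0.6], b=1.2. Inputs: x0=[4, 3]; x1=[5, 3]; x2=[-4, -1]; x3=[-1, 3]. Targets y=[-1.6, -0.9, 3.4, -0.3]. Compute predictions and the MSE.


ŷ0 = (-0.3)·(4) + (-0.6)·(3) + 1.2 = -1.8
ŷ1 = (-0.3)·(5) + (-0.6)·(3) + 1.2 = -2.1
ŷ2 = (-0.3)·(-4) + (-0.6)·(-1) + 1.2 = 3.0
ŷ3 = (-0.3)·(-1) + (-0.6)·(3) + 1.2 = -0.3
errors² = [0.04, 1.44, 0.16, 0.0]
MSE = 1.6400/4 = 0.41

0.41


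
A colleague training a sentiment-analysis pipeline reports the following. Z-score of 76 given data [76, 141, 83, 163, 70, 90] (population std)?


μ = 103.8333, σ = 35.1825
z = (76 - 103.8333)/35.1825 = -0.7911

-0.7911


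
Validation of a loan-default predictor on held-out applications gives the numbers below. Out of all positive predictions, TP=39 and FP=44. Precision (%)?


Precision = TP/(TP+FP)
= 39/(39+44)
= 39/83 = 46.99%

46.99%


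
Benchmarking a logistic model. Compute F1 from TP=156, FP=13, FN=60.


Precision = 156/169 = 0.9231
Recall = 156/216 = 0.7222
F1 = 2·P·R/(P+R) = 2·TP/(2·TP+FP+FN) = 312/(312+13+60) = 312/385 = 0.8104

0.8104


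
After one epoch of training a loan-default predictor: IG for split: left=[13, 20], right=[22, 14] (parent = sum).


Parent = [35, 34], H_parent = 0.9998
H_left = 0.9673 (n=33), H_right = 0.9641 (n=36)
H_children = (33/69)·0.9673 + (36/69)·0.9641 = 0.9656
IG = 0.9998 - 0.9656 = 0.0342

0.0342


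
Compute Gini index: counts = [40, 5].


Probabilities: [40/45, 5/45] ≈ [0.8889, 0.1111]
Σpᵢ² = (1600 + 25)/45² = 1625/2025
Gini = 1 - Σpᵢ² = 1 - 1625/2025 = 0.1975

0.1975


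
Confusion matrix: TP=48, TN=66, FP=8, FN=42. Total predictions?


Total = TP + TN + FP + FN
= 48 + 66 + 8 + 42
= 164
(Predicted positive: 56, predicted negative: 108)

164


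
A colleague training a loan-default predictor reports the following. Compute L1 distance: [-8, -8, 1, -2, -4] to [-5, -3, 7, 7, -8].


d = |-8+ 5| + |-8+ 3| + |1-7| + |-2-7| + |-4+ 8|
  = 3 + 5 + 6 + 9 + 4
  = 27

27


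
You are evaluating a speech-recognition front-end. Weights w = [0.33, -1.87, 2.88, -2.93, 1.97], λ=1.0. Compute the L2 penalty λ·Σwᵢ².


‖w‖₂² = (0.33)² + (-1.87)² + (2.88)² + (-2.93)² + (1.97)²
     = 0.1089 + 3.4969 + 8.2944 + 8.5849 + 3.8809
     = 24.366
λ·‖w‖₂² = 1.0·24.366 = 24.366

24.366


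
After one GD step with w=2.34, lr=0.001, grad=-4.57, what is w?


w_new = w - α·∇
= 2.34 - 0.001·-4.57
= 2.34 + 0.00457
= 2.34457

2.34457


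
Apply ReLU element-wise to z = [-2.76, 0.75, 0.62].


ReLU(-2.76) = max(0, -2.76) = 0.0
ReLU(0.75) = max(0, 0.75) = 0.75
ReLU(0.62) = max(0, 0.62) = 0.62
result = [0.0, 0.75, 0.62]

[0.0, 0.75, 0.62]


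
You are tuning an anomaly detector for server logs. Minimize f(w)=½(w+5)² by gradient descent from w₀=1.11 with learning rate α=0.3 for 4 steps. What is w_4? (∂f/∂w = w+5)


step 1: grad = 1.11+5 = 6.11; w = 1.11 - 0.3·(6.11) = -0.723
step 2: grad = -0.723+5 = 4.277; w = -0.723 - 0.3·(4.277) = -2.0061
step 3: grad = -2.0061+5 = 2.9939; w = -2.0061 - 0.3·(2.9939) = -2.90427
step 4: grad = -2.90427+5 = 2.09573; w = -2.90427 - 0.3·(2.09573) = -3.532989

-3.532989


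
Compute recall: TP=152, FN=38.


Recall = TP/(TP+FN)
= 152/(152+38)
= 152/190 = 80.0%

80.0%


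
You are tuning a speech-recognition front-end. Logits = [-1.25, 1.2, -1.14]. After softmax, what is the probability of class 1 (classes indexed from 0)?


Exponentials: e^-1.25=0.2865, e^1.2=3.3201, e^-1.14=0.3198
Sum = 3.9264
Softmax = [0.073, 0.8456, 0.0815]
p[1] = 3.3201/3.9264 = 0.8456

0.8456


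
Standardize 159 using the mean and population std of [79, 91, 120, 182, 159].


μ = 126.2, σ = 39.2296
z = (159 - 126.2)/39.2296 = 0.8361

0.8361


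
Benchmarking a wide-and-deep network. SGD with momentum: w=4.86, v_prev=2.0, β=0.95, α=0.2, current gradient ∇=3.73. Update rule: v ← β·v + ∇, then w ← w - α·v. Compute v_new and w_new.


v_new = 0.95·2.0 + 3.73 = 1.9 + 3.73 = 5.63
w_new = 4.86 - 0.2·5.63 = 4.86 - 1.126 = 3.734

v_new=5.63, w_new=3.734


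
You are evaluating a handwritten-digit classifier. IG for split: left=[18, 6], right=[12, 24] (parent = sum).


Parent = [30, 30], H_parent = 1
H_left = 0.8113 (n=24), H_right = 0.9183 (n=36)
H_children = (24/60)·0.8113 + (36/60)·0.9183 = 0.8755
IG = 1 - 0.8755 = 0.1245

0.1245


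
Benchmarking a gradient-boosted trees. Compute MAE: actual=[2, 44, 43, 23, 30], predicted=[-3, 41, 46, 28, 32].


Absolute errors: |2+ 3|=5, |44-41|=3, |43-46|=3, |23-28|=5, |30-32|=2
Sum = 18
MAE = 18/5 = 18/5

18/5


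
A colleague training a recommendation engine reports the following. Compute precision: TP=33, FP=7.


Precision = TP/(TP+FP)
= 33/(33+7)
= 33/40 = 82.5%

82.5%


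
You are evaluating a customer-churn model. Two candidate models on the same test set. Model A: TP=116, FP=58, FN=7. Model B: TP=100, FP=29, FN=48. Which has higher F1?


Model A: P=116/174=0.6667, R=116/123=0.9431, F1=2PR/(P+R)=2TP/(2TP+FP+FN)=232/297=0.7811
Model B: P=100/129=0.7752, R=100/148=0.6757, F1=2PR/(P+R)=2TP/(2TP+FP+FN)=200/277=0.722
0.7811 > 0.722 → Model A

Model A


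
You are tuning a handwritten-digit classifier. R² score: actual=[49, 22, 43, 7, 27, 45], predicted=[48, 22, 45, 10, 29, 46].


ȳ = 32.1667
SS_res = Σ(y-ŷ)² = 19
SS_tot = Σ(y-ȳ)² = 1328.83
R² = 1 - SS_res/SS_tot = 1 - 0.0143 = 0.9857

0.9857


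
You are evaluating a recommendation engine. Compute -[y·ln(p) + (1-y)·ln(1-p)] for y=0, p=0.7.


BCE = -[y·ln(p) + (1-y)·ln(1-p)]
= -0 - 1·ln(1-0.7)
= -ln(0.3) = 1.204

1.204


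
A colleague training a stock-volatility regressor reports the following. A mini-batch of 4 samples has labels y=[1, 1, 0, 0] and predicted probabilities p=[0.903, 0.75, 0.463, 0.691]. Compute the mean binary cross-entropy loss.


L[0] = -ln(0.903) = 0.102
L[1] = -ln(0.75) = 0.2877
L[2] = -ln(1-0.463) = -ln(0.537) = 0.6218
L[3] = -ln(1-0.691) = -ln(0.309) = 1.1744
mean = (0.102 + 0.2877 + 0.6218 + 1.1744)/4 = 0.5465

0.5465


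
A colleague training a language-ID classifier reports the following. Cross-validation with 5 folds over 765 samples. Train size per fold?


Fold size = 765/5 = 153
Training per fold = 765 - 153 = 612

612


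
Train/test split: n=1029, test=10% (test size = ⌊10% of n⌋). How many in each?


Test = ⌊1029·10/100⌋ = 102
Train = 1029 - 102 = 927

Train: 927, Test: 102


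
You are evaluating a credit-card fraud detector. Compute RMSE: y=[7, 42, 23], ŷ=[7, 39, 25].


MSE = 13/3 = 4.3333
RMSE = √(13/3) = 2.0817

2.0817


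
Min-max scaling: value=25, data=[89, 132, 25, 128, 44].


min=25, max=132
(25-25)/(132-25) = 0/107 = 0.0

0.0


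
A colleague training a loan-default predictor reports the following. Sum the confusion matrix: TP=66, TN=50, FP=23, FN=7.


Total = TP + TN + FP + FN
= 66 + 50 + 23 + 7
= 146
(Predicted positive: 89, predicted negative: 57)

146


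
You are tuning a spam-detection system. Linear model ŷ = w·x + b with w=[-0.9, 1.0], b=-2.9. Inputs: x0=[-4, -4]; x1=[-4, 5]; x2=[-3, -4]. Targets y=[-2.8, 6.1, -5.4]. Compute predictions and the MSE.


ŷ0 = (-0.9)·(-4) + (1.0)·(-4) - 2.9 = -3.3
ŷ1 = (-0.9)·(-4) + (1.0)·(5) - 2.9 = 5.7
ŷ2 = (-0.9)·(-3) + (1.0)·(-4) - 2.9 = -4.2
errors² = [0.25, 0.16, 1.44]
MSE = 1.8500/3 = 0.6167

0.6167
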